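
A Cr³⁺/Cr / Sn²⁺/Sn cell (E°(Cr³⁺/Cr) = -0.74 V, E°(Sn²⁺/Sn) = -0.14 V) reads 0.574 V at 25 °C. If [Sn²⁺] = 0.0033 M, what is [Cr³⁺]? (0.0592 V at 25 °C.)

From the Nernst equation, log Q = n(E° − E)/0.0592 = 6(0.60 − 0.574)/0.0592 = 2.635, so Q = 432.
With Q = [Cr³⁺]^2/[Sn²⁺]^3 and the known concentrations, [Cr³⁺]^2 in the numerator gives [Cr³⁺] = 0.0039 M.

0.0039 M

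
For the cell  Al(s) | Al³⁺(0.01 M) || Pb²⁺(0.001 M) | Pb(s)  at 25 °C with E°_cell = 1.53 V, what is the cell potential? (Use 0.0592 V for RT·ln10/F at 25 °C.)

1.48 V

Balancing electrons gives n = 6; the reaction quotient is Q = [Al³⁺]^2/[Pb²⁺]^3 = 1 × 10^5.
At 25 °C, E = E° − (0.0592/n) log Q = 1.53 − (0.0592/6)(5.000) = 1.530 − 0.049 = 1.481 V.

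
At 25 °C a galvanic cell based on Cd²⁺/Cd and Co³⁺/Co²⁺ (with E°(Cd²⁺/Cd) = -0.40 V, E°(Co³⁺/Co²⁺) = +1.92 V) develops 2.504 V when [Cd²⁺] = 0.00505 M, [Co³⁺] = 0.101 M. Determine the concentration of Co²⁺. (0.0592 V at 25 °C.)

From the Nernst equation, log Q = n(E° − E)/0.0592 = 2(2.32 − 2.504)/0.0592 = -6.216, so Q = 6.08 × 10^-7.
With Q = [Cd²⁺]·[Co²⁺]^2/[Co³⁺]^2 and the known concentrations, [Co²⁺]^2 in the numerator gives [Co²⁺] = 0.0011 M.

0.0011 M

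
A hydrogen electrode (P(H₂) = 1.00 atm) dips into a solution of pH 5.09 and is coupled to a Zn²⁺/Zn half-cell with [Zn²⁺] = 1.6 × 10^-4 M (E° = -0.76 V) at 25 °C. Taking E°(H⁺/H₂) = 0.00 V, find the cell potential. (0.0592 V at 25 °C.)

The hydrogen couple is the cathode, so E°_cell = 0.76 V; n = 2.
[H⁺] = 10^(−5.09) = 8.1 × 10^-6 M, and Q = [Zn²⁺]·P(H₂) / [H⁺]^2 = 2.42 × 10^6.
E = E° − (0.0592/2) log Q = 0.76 − (0.0592/2)(6.384) = 0.571 V.

0.57 V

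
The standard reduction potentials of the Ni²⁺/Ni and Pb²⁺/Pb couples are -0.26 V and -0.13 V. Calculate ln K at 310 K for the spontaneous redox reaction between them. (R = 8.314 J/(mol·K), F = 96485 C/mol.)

ln K = 9.7

E°_cell = -0.13 − (-0.26) = 0.13 V, with n = 2 electrons transferred.
At equilibrium E = 0, so the Nernst equation gives ln K = nFE°/RT = (2)(96485)(0.13)/((8.314)(310)) = 9.73.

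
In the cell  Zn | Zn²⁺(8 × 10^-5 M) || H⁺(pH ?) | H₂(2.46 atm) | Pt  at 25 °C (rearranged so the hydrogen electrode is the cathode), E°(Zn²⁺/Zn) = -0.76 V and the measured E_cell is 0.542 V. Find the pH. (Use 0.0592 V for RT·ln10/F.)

pH = 5.54

E°_cell = 0.76 V and n = 2.
log Q = n(E° − E)/0.0592 = 2×(0.76 − 0.542)/0.0592 = 7.365.
With Q = [Zn²⁺]·P(H₂) / [H⁺]^2, solving for [H⁺] gives log[H⁺] = -5.535, so pH = 5.54.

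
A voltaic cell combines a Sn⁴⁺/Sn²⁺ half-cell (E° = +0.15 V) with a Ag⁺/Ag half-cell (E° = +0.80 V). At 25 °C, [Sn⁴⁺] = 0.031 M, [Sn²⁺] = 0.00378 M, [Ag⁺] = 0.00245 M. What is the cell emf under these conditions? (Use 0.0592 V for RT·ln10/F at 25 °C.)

0.468 V

The Ag⁺/Ag couple has the higher reduction potential and acts as the cathode, so E°_cell = +0.80 − (+0.15) = 0.65 V.
Balancing electrons gives n = 2; the reaction quotient is Q = [Sn⁴⁺]/([Sn²⁺]·[Ag⁺]^2) = 1.37 × 10^6.
At 25 °C, E = E° − (0.0592/n) log Q = 0.65 − (0.0592/2)(6.136) = 0.650 − 0.182 = 0.468 V.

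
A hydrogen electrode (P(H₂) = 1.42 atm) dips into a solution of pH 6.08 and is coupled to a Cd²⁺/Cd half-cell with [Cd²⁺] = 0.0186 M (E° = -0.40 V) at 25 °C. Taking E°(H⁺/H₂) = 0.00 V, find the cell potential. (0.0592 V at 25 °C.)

The hydrogen couple is the cathode, so E°_cell = 0.40 V; n = 2.
[H⁺] = 10^(−6.08) = 8.3 × 10^-7 M, and Q = [Cd²⁺]·P(H₂) / [H⁺]^2 = 3.82 × 10^10.
E = E° − (0.0592/2) log Q = 0.40 − (0.0592/2)(10.582) = 0.087 V.

0.087 V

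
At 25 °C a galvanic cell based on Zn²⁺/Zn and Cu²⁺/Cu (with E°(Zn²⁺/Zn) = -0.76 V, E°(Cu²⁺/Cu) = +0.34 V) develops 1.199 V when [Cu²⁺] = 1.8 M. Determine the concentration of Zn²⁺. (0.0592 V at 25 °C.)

8.1 × 10^-4 M

From the Nernst equation, log Q = n(E° − E)/0.0592 = 2(1.10 − 1.199)/0.0592 = -3.345, so Q = 4.52 × 10^-4.
With Q = [Zn²⁺]/[Cu²⁺] and the known concentrations, [Zn²⁺] in the numerator gives [Zn²⁺] = 8.1 × 10^-4 M.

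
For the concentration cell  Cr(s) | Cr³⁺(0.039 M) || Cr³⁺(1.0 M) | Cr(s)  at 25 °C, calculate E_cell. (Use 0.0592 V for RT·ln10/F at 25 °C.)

Both half-cells are Cr³⁺/Cr, so E°_cell = 0. The concentrated side is the cathode; the cell reaction moves Cr³⁺ from high to low concentration with n = 3.
Q = [Cr³⁺]_dilute/[Cr³⁺]_conc = 0.039/1.0 = 0.0390.
E = 0 − (0.0592/3) log Q = −(0.0592/3)(-1.409) = 0.0278 V.

0.028 V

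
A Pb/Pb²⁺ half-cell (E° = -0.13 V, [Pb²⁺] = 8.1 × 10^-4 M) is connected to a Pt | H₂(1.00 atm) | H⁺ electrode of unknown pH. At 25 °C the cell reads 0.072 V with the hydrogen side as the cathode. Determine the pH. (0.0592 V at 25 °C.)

pH = 2.53

E°_cell = 0.13 V and n = 2.
log Q = n(E° − E)/0.0592 = 2×(0.13 − 0.072)/0.0592 = 1.959.
With Q = [Pb²⁺]·P(H₂) / [H⁺]^2, solving for [H⁺] gives log[H⁺] = -2.525, so pH = 2.53.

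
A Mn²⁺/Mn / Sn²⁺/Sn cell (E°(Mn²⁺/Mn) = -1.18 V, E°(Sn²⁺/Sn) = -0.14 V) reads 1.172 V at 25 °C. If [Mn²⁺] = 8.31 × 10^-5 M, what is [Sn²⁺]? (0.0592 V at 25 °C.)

From the Nernst equation, log Q = n(E° − E)/0.0592 = 2(1.04 − 1.172)/0.0592 = -4.459, so Q = 3.47 × 10^-5.
With Q = [Mn²⁺]/[Sn²⁺] and the known concentrations, [Sn²⁺] in the denominator gives [Sn²⁺] = 2.4 M.

2.4 M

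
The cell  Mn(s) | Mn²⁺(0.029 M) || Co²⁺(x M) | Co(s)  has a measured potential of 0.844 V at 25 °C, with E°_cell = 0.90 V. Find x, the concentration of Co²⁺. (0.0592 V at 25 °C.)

3.7 × 10^-4 M

From the Nernst equation, log Q = n(E° − E)/0.0592 = 2(0.90 − 0.844)/0.0592 = 1.892, so Q = 78.0.
With Q = [Mn²⁺]/[Co²⁺] and the known concentrations, [Co²⁺] in the denominator gives [Co²⁺] = 3.7 × 10^-4 M.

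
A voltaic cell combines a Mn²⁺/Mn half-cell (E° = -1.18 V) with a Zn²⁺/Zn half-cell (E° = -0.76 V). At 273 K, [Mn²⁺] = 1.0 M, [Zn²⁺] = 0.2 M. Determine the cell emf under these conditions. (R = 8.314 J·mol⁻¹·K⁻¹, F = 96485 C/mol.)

0.401 V

The Zn²⁺/Zn couple has the higher reduction potential and acts as the cathode, so E°_cell = -0.76 − (-1.18) = 0.42 V.
Balancing electrons gives n = 2; the reaction quotient is Q = [Mn²⁺]/[Zn²⁺] = 5.00.
E = E° − (RT/nF) ln Q = 0.42 − (8.314×273)/(2×96485) × (1.609) = 0.420 − 0.019 = 0.401 V.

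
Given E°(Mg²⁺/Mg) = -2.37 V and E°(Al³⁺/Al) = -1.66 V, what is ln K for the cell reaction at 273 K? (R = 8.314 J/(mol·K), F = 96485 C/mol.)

E°_cell = -1.66 − (-2.37) = 0.71 V, with n = 6 electrons transferred.
At equilibrium E = 0, so the Nernst equation gives ln K = nFE°/RT = (6)(96485)(0.71)/((8.314)(273)) = 181.09.

ln K = 181.1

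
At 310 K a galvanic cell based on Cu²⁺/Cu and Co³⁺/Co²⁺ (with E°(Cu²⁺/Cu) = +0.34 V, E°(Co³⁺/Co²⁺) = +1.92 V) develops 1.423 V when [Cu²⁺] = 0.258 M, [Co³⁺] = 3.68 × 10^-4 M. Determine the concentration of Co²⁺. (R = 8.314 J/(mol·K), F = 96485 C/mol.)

0.26 M

From the Nernst equation, ln Q = nF(E° − E)/RT = 2×96485×(1.58 − 1.423)/(8.314×310) = 11.755, so Q = 1.27 × 10^5.
With Q = [Cu²⁺]·[Co²⁺]^2/[Co³⁺]^2 and the known concentrations, [Co²⁺]^2 in the numerator gives [Co²⁺] = 0.26 M.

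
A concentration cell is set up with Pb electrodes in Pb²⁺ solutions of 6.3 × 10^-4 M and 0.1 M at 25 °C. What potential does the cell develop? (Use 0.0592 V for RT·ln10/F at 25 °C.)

0.065 V

Both half-cells are Pb²⁺/Pb, so E°_cell = 0. The concentrated side is the cathode; the cell reaction moves Pb²⁺ from high to low concentration with n = 2.
Q = [Pb²⁺]_dilute/[Pb²⁺]_conc = 6.3 × 10^-4/0.1 = 0.00630.
E = 0 − (0.0592/2) log Q = −(0.0592/2)(-2.201) = 0.0651 V.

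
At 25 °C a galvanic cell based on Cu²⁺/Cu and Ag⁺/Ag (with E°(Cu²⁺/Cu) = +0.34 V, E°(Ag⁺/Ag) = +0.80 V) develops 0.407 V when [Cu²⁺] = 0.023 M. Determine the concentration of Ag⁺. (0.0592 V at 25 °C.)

From the Nernst equation, log Q = n(E° − E)/0.0592 = 2(0.46 − 0.407)/0.0592 = 1.791, so Q = 61.7.
With Q = [Cu²⁺]/[Ag⁺]^2 and the known concentrations, [Ag⁺]^2 in the denominator gives [Ag⁺] = 0.019 M.

0.019 M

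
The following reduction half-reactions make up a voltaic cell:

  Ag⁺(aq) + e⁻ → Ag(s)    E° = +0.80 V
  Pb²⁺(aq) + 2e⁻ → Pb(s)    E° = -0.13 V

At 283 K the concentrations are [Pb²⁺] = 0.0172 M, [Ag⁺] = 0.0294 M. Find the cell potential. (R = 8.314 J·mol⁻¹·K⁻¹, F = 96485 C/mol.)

0.894 V

The Ag⁺/Ag couple has the higher reduction potential and acts as the cathode, so E°_cell = +0.80 − (-0.13) = 0.93 V.
Balancing electrons gives n = 2; the reaction quotient is Q = [Pb²⁺]/[Ag⁺]^2 = 19.9.
E = E° − (RT/nF) ln Q = 0.93 − (8.314×283)/(2×96485) × (2.991) = 0.930 − 0.036 = 0.894 V.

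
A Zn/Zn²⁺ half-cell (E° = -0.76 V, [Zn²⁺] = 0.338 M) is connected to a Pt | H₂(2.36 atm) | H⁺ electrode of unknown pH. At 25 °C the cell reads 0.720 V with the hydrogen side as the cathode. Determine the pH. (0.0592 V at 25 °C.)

pH = 0.72

E°_cell = 0.76 V and n = 2.
log Q = n(E° − E)/0.0592 = 2×(0.76 − 0.720)/0.0592 = 1.351.
With Q = [Zn²⁺]·P(H₂) / [H⁺]^2, solving for [H⁺] gives log[H⁺] = -0.725, so pH = 0.72.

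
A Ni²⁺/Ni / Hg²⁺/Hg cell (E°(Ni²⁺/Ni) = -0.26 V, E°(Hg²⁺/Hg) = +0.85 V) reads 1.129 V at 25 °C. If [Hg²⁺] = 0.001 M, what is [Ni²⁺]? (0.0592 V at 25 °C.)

2.3 × 10^-4 M

From the Nernst equation, log Q = n(E° − E)/0.0592 = 2(1.11 − 1.129)/0.0592 = -0.642, so Q = 0.228.
With Q = [Ni²⁺]/[Hg²⁺] and the known concentrations, [Ni²⁺] in the numerator gives [Ni²⁺] = 2.3 × 10^-4 M.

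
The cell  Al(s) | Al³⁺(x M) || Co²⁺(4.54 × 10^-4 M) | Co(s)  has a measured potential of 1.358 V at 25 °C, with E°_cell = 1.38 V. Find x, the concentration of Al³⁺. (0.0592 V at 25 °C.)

1.3 × 10^-4 M

From the Nernst equation, log Q = n(E° − E)/0.0592 = 6(1.38 − 1.358)/0.0592 = 2.230, so Q = 170.
With Q = [Al³⁺]^2/[Co²⁺]^3 and the known concentrations, [Al³⁺]^2 in the numerator gives [Al³⁺] = 1.3 × 10^-4 M.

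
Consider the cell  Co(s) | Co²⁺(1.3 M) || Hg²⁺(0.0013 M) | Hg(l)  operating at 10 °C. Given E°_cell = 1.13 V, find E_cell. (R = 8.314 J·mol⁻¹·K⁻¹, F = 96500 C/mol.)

Balancing electrons gives n = 2; the reaction quotient is Q = [Co²⁺]/[Hg²⁺] = 1000.
E = E° − (RT/nF) ln Q = 1.13 − (8.314×283)/(2×96500) × (6.908) = 1.130 − 0.084 = 1.046 V.

1.05 V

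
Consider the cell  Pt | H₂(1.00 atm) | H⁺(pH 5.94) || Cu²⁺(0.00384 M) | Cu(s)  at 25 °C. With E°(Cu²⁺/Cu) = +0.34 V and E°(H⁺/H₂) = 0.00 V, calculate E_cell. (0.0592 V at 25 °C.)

0.62 V

The Cu²⁺/Cu couple is the cathode, so E°_cell = 0.34 V; n = 2.
[H⁺] = 10^(−5.94) = 1.1 × 10^-6 M, and Q = [H⁺]^2 / ([Cu²⁺]·P(H₂)) = 3.43 × 10^-10.
E = E° − (0.0592/2) log Q = 0.34 − (0.0592/2)(-9.464) = 0.620 V.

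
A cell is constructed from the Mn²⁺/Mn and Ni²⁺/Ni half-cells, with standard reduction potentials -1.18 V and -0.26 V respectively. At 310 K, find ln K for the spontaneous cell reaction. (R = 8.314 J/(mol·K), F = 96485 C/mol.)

E°_cell = -0.26 − (-1.18) = 0.92 V, with n = 2 electrons transferred.
At equilibrium E = 0, so the Nernst equation gives ln K = nFE°/RT = (2)(96485)(0.92)/((8.314)(310)) = 68.88.

ln K = 68.9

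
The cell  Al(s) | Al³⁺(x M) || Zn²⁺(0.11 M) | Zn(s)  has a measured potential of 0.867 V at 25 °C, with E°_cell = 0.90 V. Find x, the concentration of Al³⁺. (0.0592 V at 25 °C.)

1.7 M

From the Nernst equation, log Q = n(E° − E)/0.0592 = 6(0.90 − 0.867)/0.0592 = 3.345, so Q = 2210.
With Q = [Al³⁺]^2/[Zn²⁺]^3 and the known concentrations, [Al³⁺]^2 in the numerator gives [Al³⁺] = 1.7 M.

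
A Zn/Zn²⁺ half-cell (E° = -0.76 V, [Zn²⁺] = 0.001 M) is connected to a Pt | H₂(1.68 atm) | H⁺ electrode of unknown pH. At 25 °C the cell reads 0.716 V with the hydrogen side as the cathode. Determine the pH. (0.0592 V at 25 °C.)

E°_cell = 0.76 V and n = 2.
log Q = n(E° − E)/0.0592 = 2×(0.76 − 0.716)/0.0592 = 1.486.
With Q = [Zn²⁺]·P(H₂) / [H⁺]^2, solving for [H⁺] gives log[H⁺] = -2.131, so pH = 2.13.

pH = 2.13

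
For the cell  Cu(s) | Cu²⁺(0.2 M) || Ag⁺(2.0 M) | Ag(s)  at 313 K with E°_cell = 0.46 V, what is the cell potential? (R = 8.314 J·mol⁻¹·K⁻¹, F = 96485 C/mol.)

Balancing electrons gives n = 2; the reaction quotient is Q = [Cu²⁺]/[Ag⁺]^2 = 0.0500.
E = E° − (RT/nF) ln Q = 0.46 − (8.314×313)/(2×96485) × (-2.996) = 0.460 + 0.040 = 0.500 V.

0.500 V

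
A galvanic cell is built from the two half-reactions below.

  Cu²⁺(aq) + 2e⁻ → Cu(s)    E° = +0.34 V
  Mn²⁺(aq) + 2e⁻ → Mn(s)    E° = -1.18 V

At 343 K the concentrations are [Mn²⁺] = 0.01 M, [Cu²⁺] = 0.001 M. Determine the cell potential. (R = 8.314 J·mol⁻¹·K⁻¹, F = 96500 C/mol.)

The Cu²⁺/Cu couple has the higher reduction potential and acts as the cathode, so E°_cell = +0.34 − (-1.18) = 1.52 V.
Balancing electrons gives n = 2; the reaction quotient is Q = [Mn²⁺]/[Cu²⁺] = 10.0.
E = E° − (RT/nF) ln Q = 1.52 − (8.314×343)/(2×96500) × (2.303) = 1.520 − 0.034 = 1.486 V.

1.49 V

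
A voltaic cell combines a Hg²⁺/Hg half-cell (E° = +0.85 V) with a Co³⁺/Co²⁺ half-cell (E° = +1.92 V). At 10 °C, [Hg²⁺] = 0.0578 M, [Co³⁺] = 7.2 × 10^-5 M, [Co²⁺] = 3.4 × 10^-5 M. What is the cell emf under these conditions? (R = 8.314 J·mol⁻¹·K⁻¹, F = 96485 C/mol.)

The Co³⁺/Co²⁺ couple has the higher reduction potential and acts as the cathode, so E°_cell = +1.92 − (+0.85) = 1.07 V.
Balancing electrons gives n = 2; the reaction quotient is Q = [Hg²⁺]·[Co²⁺]^2/[Co³⁺]^2 = 0.0129.
E = E° − (RT/nF) ln Q = 1.07 − (8.314×283)/(2×96485) × (-4.351) = 1.070 + 0.053 = 1.123 V.

1.12 V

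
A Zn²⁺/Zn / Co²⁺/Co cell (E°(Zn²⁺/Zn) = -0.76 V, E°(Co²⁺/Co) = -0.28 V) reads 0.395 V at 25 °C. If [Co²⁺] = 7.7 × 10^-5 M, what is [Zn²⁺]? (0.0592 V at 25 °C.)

From the Nernst equation, log Q = n(E° − E)/0.0592 = 2(0.48 − 0.395)/0.0592 = 2.872, so Q = 744.
With Q = [Zn²⁺]/[Co²⁺] and the known concentrations, [Zn²⁺] in the numerator gives [Zn²⁺] = 0.057 M.

0.057 M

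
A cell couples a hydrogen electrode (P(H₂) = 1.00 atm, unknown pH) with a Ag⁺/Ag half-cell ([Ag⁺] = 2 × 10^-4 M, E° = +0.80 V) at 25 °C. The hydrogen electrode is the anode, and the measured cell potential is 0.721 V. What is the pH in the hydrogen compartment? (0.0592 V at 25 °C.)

E°_cell = 0.80 V and n = 2.
log Q = n(E° − E)/0.0592 = 2×(0.80 − 0.721)/0.0592 = 2.669.
With Q = [H⁺]^2 / ([Ag⁺]^2·P(H₂)), solving for [H⁺] gives log[H⁺] = -2.365, so pH = 2.36.

pH = 2.36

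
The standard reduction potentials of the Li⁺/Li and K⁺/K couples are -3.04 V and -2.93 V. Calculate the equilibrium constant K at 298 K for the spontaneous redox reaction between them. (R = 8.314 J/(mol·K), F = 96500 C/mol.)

E°_cell = -2.93 − (-3.04) = 0.11 V, with n = 1 electron transferred.
At equilibrium E = 0, so the Nernst equation gives ln K = nFE°/RT = (1)(96500)(0.11)/((8.314)(298)) = 4.28.
K = e^4.28 = 73.

73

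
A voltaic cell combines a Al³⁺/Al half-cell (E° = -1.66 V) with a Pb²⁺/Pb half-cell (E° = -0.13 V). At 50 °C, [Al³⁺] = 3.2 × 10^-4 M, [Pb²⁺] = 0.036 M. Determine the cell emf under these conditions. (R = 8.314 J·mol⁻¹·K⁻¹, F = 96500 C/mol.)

1.56 V

The Pb²⁺/Pb couple has the higher reduction potential and acts as the cathode, so E°_cell = -0.13 − (-1.66) = 1.53 V.
Balancing electrons gives n = 6; the reaction quotient is Q = [Al³⁺]^2/[Pb²⁺]^3 = 0.00219.
E = E° − (RT/nF) ln Q = 1.53 − (8.314×323)/(6×96500) × (-6.122) = 1.530 + 0.028 = 1.558 V.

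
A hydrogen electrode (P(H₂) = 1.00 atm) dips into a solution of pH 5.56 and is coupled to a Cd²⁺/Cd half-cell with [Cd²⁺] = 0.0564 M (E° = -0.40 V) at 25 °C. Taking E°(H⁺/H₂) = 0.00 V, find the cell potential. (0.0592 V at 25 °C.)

The hydrogen couple is the cathode, so E°_cell = 0.40 V; n = 2.
[H⁺] = 10^(−5.56) = 2.8 × 10^-6 M, and Q = [Cd²⁺]·P(H₂) / [H⁺]^2 = 7.43 × 10^9.
E = E° − (0.0592/2) log Q = 0.40 − (0.0592/2)(9.871) = 0.108 V.

0.11 V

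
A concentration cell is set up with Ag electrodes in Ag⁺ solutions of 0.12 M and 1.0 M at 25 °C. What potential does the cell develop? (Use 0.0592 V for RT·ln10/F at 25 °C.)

Both half-cells are Ag⁺/Ag, so E°_cell = 0. The concentrated side is the cathode; the cell reaction moves Ag⁺ from high to low concentration with n = 1.
Q = [Ag⁺]_dilute/[Ag⁺]_conc = 0.12/1.0 = 0.120.
E = 0 − (0.0592/1) log Q = −(0.0592/1)(-0.921) = 0.0545 V.

0.055 V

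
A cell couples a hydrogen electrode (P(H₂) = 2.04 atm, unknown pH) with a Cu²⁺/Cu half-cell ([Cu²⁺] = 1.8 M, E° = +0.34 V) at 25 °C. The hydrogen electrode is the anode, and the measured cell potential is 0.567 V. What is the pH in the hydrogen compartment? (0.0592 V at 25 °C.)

pH = 3.55

E°_cell = 0.34 V and n = 2.
log Q = n(E° − E)/0.0592 = 2×(0.34 − 0.567)/0.0592 = -7.669.
With Q = [H⁺]^2 / ([Cu²⁺]·P(H₂)), solving for [H⁺] gives log[H⁺] = -3.552, so pH = 3.55.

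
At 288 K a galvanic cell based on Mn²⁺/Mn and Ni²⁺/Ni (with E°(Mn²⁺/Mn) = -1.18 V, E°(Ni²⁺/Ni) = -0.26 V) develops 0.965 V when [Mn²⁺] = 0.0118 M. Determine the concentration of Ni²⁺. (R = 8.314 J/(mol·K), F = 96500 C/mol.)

From the Nernst equation, ln Q = nF(E° − E)/RT = 2×96500×(0.92 − 0.965)/(8.314×288) = -3.627, so Q = 0.0266.
With Q = [Mn²⁺]/[Ni²⁺] and the known concentrations, [Ni²⁺] in the denominator gives [Ni²⁺] = 0.44 M.

0.44 M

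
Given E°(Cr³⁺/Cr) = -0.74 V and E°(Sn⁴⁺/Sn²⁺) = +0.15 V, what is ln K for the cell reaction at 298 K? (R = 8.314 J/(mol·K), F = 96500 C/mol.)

E°_cell = +0.15 − (-0.74) = 0.89 V, with n = 6 electrons transferred.
At equilibrium E = 0, so the Nernst equation gives ln K = nFE°/RT = (6)(96500)(0.89)/((8.314)(298)) = 207.99.

ln K = 208.0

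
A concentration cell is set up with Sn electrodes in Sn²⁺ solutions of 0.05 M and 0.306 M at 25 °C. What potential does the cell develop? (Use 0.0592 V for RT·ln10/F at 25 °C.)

0.023 V

Both half-cells are Sn²⁺/Sn, so E°_cell = 0. The concentrated side is the cathode; the cell reaction moves Sn²⁺ from high to low concentration with n = 2.
Q = [Sn²⁺]_dilute/[Sn²⁺]_conc = 0.05/0.306 = 0.163.
E = 0 − (0.0592/2) log Q = −(0.0592/2)(-0.787) = 0.0233 V.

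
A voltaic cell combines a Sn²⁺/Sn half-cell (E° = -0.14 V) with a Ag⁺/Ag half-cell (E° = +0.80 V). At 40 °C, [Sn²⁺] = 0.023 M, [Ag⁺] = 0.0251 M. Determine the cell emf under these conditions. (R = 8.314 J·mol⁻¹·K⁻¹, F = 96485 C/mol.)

0.891 V

The Ag⁺/Ag couple has the higher reduction potential and acts as the cathode, so E°_cell = +0.80 − (-0.14) = 0.94 V.
Balancing electrons gives n = 2; the reaction quotient is Q = [Sn²⁺]/[Ag⁺]^2 = 36.5.
E = E° − (RT/nF) ln Q = 0.94 − (8.314×313)/(2×96485) × (3.598) = 0.940 − 0.049 = 0.891 V.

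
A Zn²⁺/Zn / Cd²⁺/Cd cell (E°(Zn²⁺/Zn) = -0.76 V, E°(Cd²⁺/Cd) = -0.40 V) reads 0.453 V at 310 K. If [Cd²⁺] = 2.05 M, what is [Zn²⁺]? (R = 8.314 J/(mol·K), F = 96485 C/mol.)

0.0019 M

From the Nernst equation, ln Q = nF(E° − E)/RT = 2×96485×(0.36 − 0.453)/(8.314×310) = -6.963, so Q = 9.46 × 10^-4.
With Q = [Zn²⁺]/[Cd²⁺] and the known concentrations, [Zn²⁺] in the numerator gives [Zn²⁺] = 0.0019 M.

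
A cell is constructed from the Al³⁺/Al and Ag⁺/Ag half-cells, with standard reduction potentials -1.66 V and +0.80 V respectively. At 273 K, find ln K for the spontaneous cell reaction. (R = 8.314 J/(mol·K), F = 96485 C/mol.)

E°_cell = +0.80 − (-1.66) = 2.46 V, with n = 3 electrons transferred.
At equilibrium E = 0, so the Nernst equation gives ln K = nFE°/RT = (3)(96485)(2.46)/((8.314)(273)) = 313.72.

ln K = 313.7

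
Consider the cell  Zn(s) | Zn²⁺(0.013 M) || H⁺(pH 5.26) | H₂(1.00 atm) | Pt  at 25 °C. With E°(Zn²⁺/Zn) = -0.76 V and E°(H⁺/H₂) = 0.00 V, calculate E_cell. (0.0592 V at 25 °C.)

The hydrogen couple is the cathode, so E°_cell = 0.76 V; n = 2.
[H⁺] = 10^(−5.26) = 5.5 × 10^-6 M, and Q = [Zn²⁺]·P(H₂) / [H⁺]^2 = 4.3 × 10^8.
E = E° − (0.0592/2) log Q = 0.76 − (0.0592/2)(8.634) = 0.504 V.

0.50 V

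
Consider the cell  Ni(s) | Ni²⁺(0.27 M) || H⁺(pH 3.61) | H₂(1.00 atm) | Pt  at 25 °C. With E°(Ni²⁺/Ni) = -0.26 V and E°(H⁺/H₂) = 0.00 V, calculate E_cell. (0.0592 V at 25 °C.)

0.063 V

The hydrogen couple is the cathode, so E°_cell = 0.26 V; n = 2.
[H⁺] = 10^(−3.61) = 2.5 × 10^-4 M, and Q = [Ni²⁺]·P(H₂) / [H⁺]^2 = 4.48 × 10^6.
E = E° − (0.0592/2) log Q = 0.26 − (0.0592/2)(6.651) = 0.063 V.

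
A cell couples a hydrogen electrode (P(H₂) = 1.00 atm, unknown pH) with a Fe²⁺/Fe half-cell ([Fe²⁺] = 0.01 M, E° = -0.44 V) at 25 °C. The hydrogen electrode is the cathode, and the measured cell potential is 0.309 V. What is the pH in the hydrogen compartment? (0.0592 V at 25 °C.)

E°_cell = 0.44 V and n = 2.
log Q = n(E° − E)/0.0592 = 2×(0.44 − 0.309)/0.0592 = 4.426.
With Q = [Fe²⁺]·P(H₂) / [H⁺]^2, solving for [H⁺] gives log[H⁺] = -3.213, so pH = 3.21.

pH = 3.21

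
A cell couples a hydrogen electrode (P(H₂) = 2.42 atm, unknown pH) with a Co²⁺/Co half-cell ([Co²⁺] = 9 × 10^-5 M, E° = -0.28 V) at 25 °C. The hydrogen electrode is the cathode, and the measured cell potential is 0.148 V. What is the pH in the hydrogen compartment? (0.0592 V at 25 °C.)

pH = 4.06

E°_cell = 0.28 V and n = 2.
log Q = n(E° − E)/0.0592 = 2×(0.28 − 0.148)/0.0592 = 4.459.
With Q = [Co²⁺]·P(H₂) / [H⁺]^2, solving for [H⁺] gives log[H⁺] = -4.061, so pH = 4.06.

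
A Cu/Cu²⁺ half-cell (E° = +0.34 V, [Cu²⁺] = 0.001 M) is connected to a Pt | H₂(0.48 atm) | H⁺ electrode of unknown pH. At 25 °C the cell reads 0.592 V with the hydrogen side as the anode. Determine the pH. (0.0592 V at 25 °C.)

E°_cell = 0.34 V and n = 2.
log Q = n(E° − E)/0.0592 = 2×(0.34 − 0.592)/0.0592 = -8.514.
With Q = [H⁺]^2 / ([Cu²⁺]·P(H₂)), solving for [H⁺] gives log[H⁺] = -5.916, so pH = 5.92.

pH = 5.92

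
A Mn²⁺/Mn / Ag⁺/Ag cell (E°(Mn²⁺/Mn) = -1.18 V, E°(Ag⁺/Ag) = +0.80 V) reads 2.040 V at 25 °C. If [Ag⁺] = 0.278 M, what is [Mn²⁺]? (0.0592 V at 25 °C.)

From the Nernst equation, log Q = n(E° − E)/0.0592 = 2(1.98 − 2.040)/0.0592 = -2.027, so Q = 0.00940.
With Q = [Mn²⁺]/[Ag⁺]^2 and the known concentrations, [Mn²⁺] in the numerator gives [Mn²⁺] = 7.3 × 10^-4 M.

7.3 × 10^-4 M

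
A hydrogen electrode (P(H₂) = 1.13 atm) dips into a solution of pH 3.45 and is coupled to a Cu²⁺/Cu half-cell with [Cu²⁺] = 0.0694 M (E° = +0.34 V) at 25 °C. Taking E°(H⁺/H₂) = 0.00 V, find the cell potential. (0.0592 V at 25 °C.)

0.51 V

The Cu²⁺/Cu couple is the cathode, so E°_cell = 0.34 V; n = 2.
[H⁺] = 10^(−3.45) = 3.5 × 10^-4 M, and Q = [H⁺]^2 / ([Cu²⁺]·P(H₂)) = 1.61 × 10^-6.
E = E° − (0.0592/2) log Q = 0.34 − (0.0592/2)(-5.794) = 0.512 V.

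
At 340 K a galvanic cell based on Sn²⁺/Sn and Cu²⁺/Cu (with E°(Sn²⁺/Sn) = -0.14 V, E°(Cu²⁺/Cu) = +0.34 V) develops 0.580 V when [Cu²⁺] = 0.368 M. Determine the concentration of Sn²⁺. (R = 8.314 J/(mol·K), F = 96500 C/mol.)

From the Nernst equation, ln Q = nF(E° − E)/RT = 2×96500×(0.48 − 0.580)/(8.314×340) = -6.828, so Q = 0.00108.
With Q = [Sn²⁺]/[Cu²⁺] and the known concentrations, [Sn²⁺] in the numerator gives [Sn²⁺] = 4 × 10^-4 M.

4 × 10^-4 M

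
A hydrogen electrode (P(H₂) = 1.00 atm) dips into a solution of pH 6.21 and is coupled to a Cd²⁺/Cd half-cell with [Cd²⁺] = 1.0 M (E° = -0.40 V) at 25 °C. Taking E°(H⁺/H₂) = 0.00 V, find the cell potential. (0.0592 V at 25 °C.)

The hydrogen couple is the cathode, so E°_cell = 0.40 V; n = 2.
[H⁺] = 10^(−6.21) = 6.2 × 10^-7 M, and Q = [Cd²⁺]·P(H₂) / [H⁺]^2 = 2.63 × 10^12.
E = E° − (0.0592/2) log Q = 0.40 − (0.0592/2)(12.420) = 0.032 V.

0.032 V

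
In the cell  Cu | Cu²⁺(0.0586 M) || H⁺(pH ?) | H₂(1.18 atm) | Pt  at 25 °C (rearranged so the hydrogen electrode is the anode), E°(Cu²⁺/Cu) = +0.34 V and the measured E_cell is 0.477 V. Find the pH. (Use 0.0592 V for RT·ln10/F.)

E°_cell = 0.34 V and n = 2.
log Q = n(E° − E)/0.0592 = 2×(0.34 − 0.477)/0.0592 = -4.628.
With Q = [H⁺]^2 / ([Cu²⁺]·P(H₂)), solving for [H⁺] gives log[H⁺] = -2.894, so pH = 2.89.

pH = 2.89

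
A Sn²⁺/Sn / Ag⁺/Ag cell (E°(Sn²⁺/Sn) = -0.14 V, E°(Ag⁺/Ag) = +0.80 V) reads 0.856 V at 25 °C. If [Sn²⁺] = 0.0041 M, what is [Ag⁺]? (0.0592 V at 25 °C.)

0.0024 M

From the Nernst equation, log Q = n(E° − E)/0.0592 = 2(0.94 − 0.856)/0.0592 = 2.838, so Q = 688.
With Q = [Sn²⁺]/[Ag⁺]^2 and the known concentrations, [Ag⁺]^2 in the denominator gives [Ag⁺] = 0.0024 M.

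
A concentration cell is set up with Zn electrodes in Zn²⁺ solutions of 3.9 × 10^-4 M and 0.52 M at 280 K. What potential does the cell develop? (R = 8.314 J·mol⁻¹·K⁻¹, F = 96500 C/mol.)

0.087 V

Both half-cells are Zn²⁺/Zn, so E°_cell = 0. The concentrated side is the cathode; the cell reaction moves Zn²⁺ from high to low concentration with n = 2.
Q = [Zn²⁺]_dilute/[Zn²⁺]_conc = 3.9 × 10^-4/0.52 = 7.5 × 10^-4.
E = 0 − (RT/nF) ln Q = −((8.314×280)/(2×96500))(-7.195) = 0.0868 V.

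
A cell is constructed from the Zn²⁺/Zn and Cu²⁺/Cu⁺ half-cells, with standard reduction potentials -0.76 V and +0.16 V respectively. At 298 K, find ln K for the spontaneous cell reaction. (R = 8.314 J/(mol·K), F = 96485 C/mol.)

ln K = 71.7

E°_cell = +0.16 − (-0.76) = 0.92 V, with n = 2 electrons transferred.
At equilibrium E = 0, so the Nernst equation gives ln K = nFE°/RT = (2)(96485)(0.92)/((8.314)(298)) = 71.66.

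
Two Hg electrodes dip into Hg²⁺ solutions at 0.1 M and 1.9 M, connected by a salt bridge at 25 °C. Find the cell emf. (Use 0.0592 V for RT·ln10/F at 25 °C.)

0.038 V

Both half-cells are Hg²⁺/Hg, so E°_cell = 0. The concentrated side is the cathode; the cell reaction moves Hg²⁺ from high to low concentration with n = 2.
Q = [Hg²⁺]_dilute/[Hg²⁺]_conc = 0.1/1.9 = 0.0526.
E = 0 − (0.0592/2) log Q = −(0.0592/2)(-1.279) = 0.0379 V.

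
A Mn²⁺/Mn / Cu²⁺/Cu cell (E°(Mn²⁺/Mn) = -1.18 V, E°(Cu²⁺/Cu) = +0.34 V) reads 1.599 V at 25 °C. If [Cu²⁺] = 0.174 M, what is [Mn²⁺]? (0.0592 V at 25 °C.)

3.7 × 10^-4 M

From the Nernst equation, log Q = n(E° − E)/0.0592 = 2(1.52 − 1.599)/0.0592 = -2.669, so Q = 0.00214.
With Q = [Mn²⁺]/[Cu²⁺] and the known concentrations, [Mn²⁺] in the numerator gives [Mn²⁺] = 3.7 × 10^-4 M.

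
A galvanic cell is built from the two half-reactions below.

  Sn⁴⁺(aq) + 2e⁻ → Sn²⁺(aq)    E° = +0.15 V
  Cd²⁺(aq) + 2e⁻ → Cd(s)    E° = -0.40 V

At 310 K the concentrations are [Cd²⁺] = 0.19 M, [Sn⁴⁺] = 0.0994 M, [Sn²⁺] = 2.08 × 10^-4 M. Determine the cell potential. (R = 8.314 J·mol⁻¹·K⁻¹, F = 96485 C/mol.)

0.655 V

The Sn⁴⁺/Sn²⁺ couple has the higher reduction potential and acts as the cathode, so E°_cell = +0.15 − (-0.40) = 0.55 V.
Balancing electrons gives n = 2; the reaction quotient is Q = [Cd²⁺]·[Sn²⁺]/[Sn⁴⁺] = 3.98 × 10^-4.
E = E° − (RT/nF) ln Q = 0.55 − (8.314×310)/(2×96485) × (-7.830) = 0.550 + 0.105 = 0.655 V.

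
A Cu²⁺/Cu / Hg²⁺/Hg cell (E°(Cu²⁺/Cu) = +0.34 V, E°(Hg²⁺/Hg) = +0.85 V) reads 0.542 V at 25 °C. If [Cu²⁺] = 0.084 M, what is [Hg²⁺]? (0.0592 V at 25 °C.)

1.0 M

From the Nernst equation, log Q = n(E° − E)/0.0592 = 2(0.51 − 0.542)/0.0592 = -1.081, so Q = 0.0830.
With Q = [Cu²⁺]/[Hg²⁺] and the known concentrations, [Hg²⁺] in the denominator gives [Hg²⁺] = 1.0 M.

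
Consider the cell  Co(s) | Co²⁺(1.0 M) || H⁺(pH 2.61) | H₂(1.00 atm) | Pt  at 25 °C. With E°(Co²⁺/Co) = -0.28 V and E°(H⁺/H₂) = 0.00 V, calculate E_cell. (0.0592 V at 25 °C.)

0.13 V

The hydrogen couple is the cathode, so E°_cell = 0.28 V; n = 2.
[H⁺] = 10^(−2.61) = 0.0025 M, and Q = [Co²⁺]·P(H₂) / [H⁺]^2 = 1.66 × 10^5.
E = E° − (0.0592/2) log Q = 0.28 − (0.0592/2)(5.220) = 0.125 V.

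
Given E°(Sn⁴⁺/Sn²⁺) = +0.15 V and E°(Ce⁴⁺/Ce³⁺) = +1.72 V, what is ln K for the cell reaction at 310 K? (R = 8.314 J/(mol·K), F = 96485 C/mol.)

ln K = 117.5

E°_cell = +1.72 − (+0.15) = 1.57 V, with n = 2 electrons transferred.
At equilibrium E = 0, so the Nernst equation gives ln K = nFE°/RT = (2)(96485)(1.57)/((8.314)(310)) = 117.55.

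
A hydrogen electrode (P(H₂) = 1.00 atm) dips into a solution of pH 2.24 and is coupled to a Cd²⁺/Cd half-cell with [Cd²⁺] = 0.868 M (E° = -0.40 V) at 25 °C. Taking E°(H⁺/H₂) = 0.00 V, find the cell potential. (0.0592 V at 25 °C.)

The hydrogen couple is the cathode, so E°_cell = 0.40 V; n = 2.
[H⁺] = 10^(−2.24) = 0.0058 M, and Q = [Cd²⁺]·P(H₂) / [H⁺]^2 = 2.62 × 10^4.
E = E° − (0.0592/2) log Q = 0.40 − (0.0592/2)(4.419) = 0.269 V.

0.27 V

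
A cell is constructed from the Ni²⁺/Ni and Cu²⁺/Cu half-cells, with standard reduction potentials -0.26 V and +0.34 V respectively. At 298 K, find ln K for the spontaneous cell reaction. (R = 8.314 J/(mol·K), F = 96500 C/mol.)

ln K = 46.7

E°_cell = +0.34 − (-0.26) = 0.60 V, with n = 2 electrons transferred.
At equilibrium E = 0, so the Nernst equation gives ln K = nFE°/RT = (2)(96500)(0.60)/((8.314)(298)) = 46.74.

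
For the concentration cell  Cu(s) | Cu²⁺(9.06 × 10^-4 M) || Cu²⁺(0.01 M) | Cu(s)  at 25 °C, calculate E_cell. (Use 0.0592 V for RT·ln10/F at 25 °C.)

Both half-cells are Cu²⁺/Cu, so E°_cell = 0. The concentrated side is the cathode; the cell reaction moves Cu²⁺ from high to low concentration with n = 2.
Q = [Cu²⁺]_dilute/[Cu²⁺]_conc = 9.06 × 10^-4/0.01 = 0.0906.
E = 0 − (0.0592/2) log Q = −(0.0592/2)(-1.043) = 0.0309 V.

0.031 V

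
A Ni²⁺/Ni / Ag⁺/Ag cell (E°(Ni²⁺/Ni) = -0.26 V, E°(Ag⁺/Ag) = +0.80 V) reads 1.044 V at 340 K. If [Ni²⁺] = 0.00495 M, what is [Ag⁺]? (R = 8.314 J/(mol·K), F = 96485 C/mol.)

From the Nernst equation, ln Q = nF(E° − E)/RT = 2×96485×(1.06 − 1.044)/(8.314×340) = 1.092, so Q = 2.98.
With Q = [Ni²⁺]/[Ag⁺]^2 and the known concentrations, [Ag⁺]^2 in the denominator gives [Ag⁺] = 0.041 M.

0.041 M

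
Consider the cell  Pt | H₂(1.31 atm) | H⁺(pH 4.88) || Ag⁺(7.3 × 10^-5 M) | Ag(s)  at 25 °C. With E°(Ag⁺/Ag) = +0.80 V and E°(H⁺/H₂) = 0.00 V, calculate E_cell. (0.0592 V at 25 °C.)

0.85 V

The Ag⁺/Ag couple is the cathode, so E°_cell = 0.80 V; n = 2.
[H⁺] = 10^(−4.88) = 1.3 × 10^-5 M, and Q = [H⁺]^2 / ([Ag⁺]^2·P(H₂)) = 0.0249.
E = E° − (0.0592/2) log Q = 0.80 − (0.0592/2)(-1.604) = 0.847 V.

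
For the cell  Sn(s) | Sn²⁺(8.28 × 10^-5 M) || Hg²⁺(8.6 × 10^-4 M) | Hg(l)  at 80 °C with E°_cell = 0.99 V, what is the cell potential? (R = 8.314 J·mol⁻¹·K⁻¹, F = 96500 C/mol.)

1.03 V

Balancing electrons gives n = 2; the reaction quotient is Q = [Sn²⁺]/[Hg²⁺] = 0.0963.
E = E° − (RT/nF) ln Q = 0.99 − (8.314×353)/(2×96500) × (-2.341) = 0.990 + 0.036 = 1.026 V.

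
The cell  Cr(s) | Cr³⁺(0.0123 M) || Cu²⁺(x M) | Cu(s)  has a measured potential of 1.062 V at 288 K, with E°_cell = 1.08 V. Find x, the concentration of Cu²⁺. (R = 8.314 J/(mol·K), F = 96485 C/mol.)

From the Nernst equation, ln Q = nF(E° − E)/RT = 6×96485×(1.08 − 1.062)/(8.314×288) = 4.352, so Q = 77.6.
With Q = [Cr³⁺]^2/[Cu²⁺]^3 and the known concentrations, [Cu²⁺]^3 in the denominator gives [Cu²⁺] = 0.012 M.

0.012 M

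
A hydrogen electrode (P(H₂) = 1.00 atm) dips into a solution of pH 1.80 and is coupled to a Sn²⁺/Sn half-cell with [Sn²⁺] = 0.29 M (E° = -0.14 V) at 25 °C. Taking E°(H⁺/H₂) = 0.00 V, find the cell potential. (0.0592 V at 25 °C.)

0.049 V

The hydrogen couple is the cathode, so E°_cell = 0.14 V; n = 2.
[H⁺] = 10^(−1.80) = 0.016 M, and Q = [Sn²⁺]·P(H₂) / [H⁺]^2 = 1150.
E = E° − (0.0592/2) log Q = 0.14 − (0.0592/2)(3.062) = 0.049 V.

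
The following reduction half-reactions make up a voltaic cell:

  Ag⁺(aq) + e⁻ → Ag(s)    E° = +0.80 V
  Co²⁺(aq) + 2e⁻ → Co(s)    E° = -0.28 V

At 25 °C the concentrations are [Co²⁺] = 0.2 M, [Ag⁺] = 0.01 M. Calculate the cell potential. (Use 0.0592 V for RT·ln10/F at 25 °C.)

0.982 V

The Ag⁺/Ag couple has the higher reduction potential and acts as the cathode, so E°_cell = +0.80 − (-0.28) = 1.08 V.
Balancing electrons gives n = 2; the reaction quotient is Q = [Co²⁺]/[Ag⁺]^2 = 2000.
At 25 °C, E = E° − (0.0592/n) log Q = 1.08 − (0.0592/2)(3.301) = 1.080 − 0.098 = 0.982 V.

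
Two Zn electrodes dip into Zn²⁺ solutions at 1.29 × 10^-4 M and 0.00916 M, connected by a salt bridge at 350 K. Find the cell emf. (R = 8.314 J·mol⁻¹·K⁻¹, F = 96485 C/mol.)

Both half-cells are Zn²⁺/Zn, so E°_cell = 0. The concentrated side is the cathode; the cell reaction moves Zn²⁺ from high to low concentration with n = 2.
Q = [Zn²⁺]_dilute/[Zn²⁺]_conc = 1.29 × 10^-4/0.00916 = 0.0141.
E = 0 − (RT/nF) ln Q = −((8.314×350)/(2×96485))(-4.263) = 0.0643 V.

0.064 V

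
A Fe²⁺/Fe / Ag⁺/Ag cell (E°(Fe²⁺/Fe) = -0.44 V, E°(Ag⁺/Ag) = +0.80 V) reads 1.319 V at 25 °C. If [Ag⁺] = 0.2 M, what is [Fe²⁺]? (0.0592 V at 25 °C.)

8.6 × 10^-5 M

From the Nernst equation, log Q = n(E° − E)/0.0592 = 2(1.24 − 1.319)/0.0592 = -2.669, so Q = 0.00214.
With Q = [Fe²⁺]/[Ag⁺]^2 and the known concentrations, [Fe²⁺] in the numerator gives [Fe²⁺] = 8.6 × 10^-5 M.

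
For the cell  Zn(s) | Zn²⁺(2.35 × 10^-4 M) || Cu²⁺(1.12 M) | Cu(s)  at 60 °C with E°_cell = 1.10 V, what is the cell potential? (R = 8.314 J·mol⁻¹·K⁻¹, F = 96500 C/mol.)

1.22 V

Balancing electrons gives n = 2; the reaction quotient is Q = [Zn²⁺]/[Cu²⁺] = 2.1 × 10^-4.
E = E° − (RT/nF) ln Q = 1.10 − (8.314×333)/(2×96500) × (-8.469) = 1.100 + 0.121 = 1.221 V.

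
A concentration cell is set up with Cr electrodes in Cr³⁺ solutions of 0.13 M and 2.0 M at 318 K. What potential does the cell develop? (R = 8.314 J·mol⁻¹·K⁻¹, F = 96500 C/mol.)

0.025 V

Both half-cells are Cr³⁺/Cr, so E°_cell = 0. The concentrated side is the cathode; the cell reaction moves Cr³⁺ from high to low concentration with n = 3.
Q = [Cr³⁺]_dilute/[Cr³⁺]_conc = 0.13/2.0 = 0.0650.
E = 0 − (RT/nF) ln Q = −((8.314×318)/(3×96500))(-2.733) = 0.0250 V.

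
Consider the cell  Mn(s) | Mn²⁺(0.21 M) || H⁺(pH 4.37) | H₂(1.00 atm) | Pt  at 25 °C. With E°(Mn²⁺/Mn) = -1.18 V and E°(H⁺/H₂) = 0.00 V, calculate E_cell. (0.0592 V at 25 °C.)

The hydrogen couple is the cathode, so E°_cell = 1.18 V; n = 2.
[H⁺] = 10^(−4.37) = 4.3 × 10^-5 M, and Q = [Mn²⁺]·P(H₂) / [H⁺]^2 = 1.15 × 10^8.
E = E° − (0.0592/2) log Q = 1.18 − (0.0592/2)(8.062) = 0.941 V.

0.94 V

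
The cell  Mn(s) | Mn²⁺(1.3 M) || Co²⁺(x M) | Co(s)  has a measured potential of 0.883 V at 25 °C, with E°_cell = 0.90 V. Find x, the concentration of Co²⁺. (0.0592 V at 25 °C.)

0.35 M

From the Nernst equation, log Q = n(E° − E)/0.0592 = 2(0.90 − 0.883)/0.0592 = 0.574, so Q = 3.75.
With Q = [Mn²⁺]/[Co²⁺] and the known concentrations, [Co²⁺] in the denominator gives [Co²⁺] = 0.35 M.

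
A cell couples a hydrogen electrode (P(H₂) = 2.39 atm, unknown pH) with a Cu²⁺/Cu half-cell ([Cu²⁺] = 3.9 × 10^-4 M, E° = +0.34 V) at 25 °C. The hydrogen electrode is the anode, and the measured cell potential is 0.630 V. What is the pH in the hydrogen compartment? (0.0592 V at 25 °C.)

E°_cell = 0.34 V and n = 2.
log Q = n(E° − E)/0.0592 = 2×(0.34 − 0.630)/0.0592 = -9.797.
With Q = [H⁺]^2 / ([Cu²⁺]·P(H₂)), solving for [H⁺] gives log[H⁺] = -6.414, so pH = 6.41.

pH = 6.41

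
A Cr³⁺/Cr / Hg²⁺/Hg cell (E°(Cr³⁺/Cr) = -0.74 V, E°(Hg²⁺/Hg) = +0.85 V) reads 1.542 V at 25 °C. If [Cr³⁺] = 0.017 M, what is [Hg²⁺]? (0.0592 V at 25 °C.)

0.0016 M

From the Nernst equation, log Q = n(E° − E)/0.0592 = 6(1.59 − 1.542)/0.0592 = 4.865, so Q = 7.33 × 10^4.
With Q = [Cr³⁺]^2/[Hg²⁺]^3 and the known concentrations, [Hg²⁺]^3 in the denominator gives [Hg²⁺] = 0.0016 M.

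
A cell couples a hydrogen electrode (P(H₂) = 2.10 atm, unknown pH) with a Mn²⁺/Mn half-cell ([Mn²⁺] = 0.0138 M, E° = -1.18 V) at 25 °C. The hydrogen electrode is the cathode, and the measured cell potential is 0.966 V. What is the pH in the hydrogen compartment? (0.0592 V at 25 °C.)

pH = 4.38

E°_cell = 1.18 V and n = 2.
log Q = n(E° − E)/0.0592 = 2×(1.18 − 0.966)/0.0592 = 7.230.
With Q = [Mn²⁺]·P(H₂) / [H⁺]^2, solving for [H⁺] gives log[H⁺] = -4.384, so pH = 4.38.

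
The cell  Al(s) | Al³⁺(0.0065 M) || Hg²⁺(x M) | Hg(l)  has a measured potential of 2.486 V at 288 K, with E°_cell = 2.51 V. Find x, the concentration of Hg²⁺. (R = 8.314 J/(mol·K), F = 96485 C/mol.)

From the Nernst equation, ln Q = nF(E° − E)/RT = 6×96485×(2.51 − 2.486)/(8.314×288) = 5.803, so Q = 331.
With Q = [Al³⁺]^2/[Hg²⁺]^3 and the known concentrations, [Hg²⁺]^3 in the denominator gives [Hg²⁺] = 0.005 M.

0.005 M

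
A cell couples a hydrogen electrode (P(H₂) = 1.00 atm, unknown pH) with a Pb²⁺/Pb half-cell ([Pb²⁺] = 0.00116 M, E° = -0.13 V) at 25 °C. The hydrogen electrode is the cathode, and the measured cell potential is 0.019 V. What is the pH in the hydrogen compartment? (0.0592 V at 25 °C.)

E°_cell = 0.13 V and n = 2.
log Q = n(E° − E)/0.0592 = 2×(0.13 − 0.019)/0.0592 = 3.750.
With Q = [Pb²⁺]·P(H₂) / [H⁺]^2, solving for [H⁺] gives log[H⁺] = -3.343, so pH = 3.34.

pH = 3.34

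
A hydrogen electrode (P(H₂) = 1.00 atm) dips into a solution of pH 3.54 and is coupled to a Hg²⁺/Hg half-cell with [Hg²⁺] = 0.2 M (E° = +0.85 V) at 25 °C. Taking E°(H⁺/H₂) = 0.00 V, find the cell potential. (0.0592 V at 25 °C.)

1.04 V

The Hg²⁺/Hg couple is the cathode, so E°_cell = 0.85 V; n = 2.
[H⁺] = 10^(−3.54) = 2.9 × 10^-4 M, and Q = [H⁺]^2 / ([Hg²⁺]·P(H₂)) = 4.16 × 10^-7.
E = E° − (0.0592/2) log Q = 0.85 − (0.0592/2)(-6.381) = 1.039 V.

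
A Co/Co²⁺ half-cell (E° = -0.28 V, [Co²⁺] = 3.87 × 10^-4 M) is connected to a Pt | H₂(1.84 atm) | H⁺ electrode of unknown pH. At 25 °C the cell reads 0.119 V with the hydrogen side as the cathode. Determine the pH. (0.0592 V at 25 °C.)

E°_cell = 0.28 V and n = 2.
log Q = n(E° − E)/0.0592 = 2×(0.28 − 0.119)/0.0592 = 5.439.
With Q = [Co²⁺]·P(H₂) / [H⁺]^2, solving for [H⁺] gives log[H⁺] = -4.293, so pH = 4.29.

pH = 4.29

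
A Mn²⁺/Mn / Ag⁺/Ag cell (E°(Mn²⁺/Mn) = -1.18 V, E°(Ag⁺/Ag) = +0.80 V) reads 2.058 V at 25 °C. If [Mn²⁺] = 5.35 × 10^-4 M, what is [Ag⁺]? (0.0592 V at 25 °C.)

0.48 M

From the Nernst equation, log Q = n(E° − E)/0.0592 = 2(1.98 − 2.058)/0.0592 = -2.635, so Q = 0.00232.
With Q = [Mn²⁺]/[Ag⁺]^2 and the known concentrations, [Ag⁺]^2 in the denominator gives [Ag⁺] = 0.48 M.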